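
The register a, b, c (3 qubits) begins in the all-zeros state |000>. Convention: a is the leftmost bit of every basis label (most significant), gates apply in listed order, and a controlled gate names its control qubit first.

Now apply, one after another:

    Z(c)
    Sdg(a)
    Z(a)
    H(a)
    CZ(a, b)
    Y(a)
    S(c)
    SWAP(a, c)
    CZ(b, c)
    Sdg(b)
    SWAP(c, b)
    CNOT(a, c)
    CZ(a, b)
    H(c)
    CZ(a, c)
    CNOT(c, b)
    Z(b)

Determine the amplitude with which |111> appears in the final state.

|111> carries amplitude 0 in the final state.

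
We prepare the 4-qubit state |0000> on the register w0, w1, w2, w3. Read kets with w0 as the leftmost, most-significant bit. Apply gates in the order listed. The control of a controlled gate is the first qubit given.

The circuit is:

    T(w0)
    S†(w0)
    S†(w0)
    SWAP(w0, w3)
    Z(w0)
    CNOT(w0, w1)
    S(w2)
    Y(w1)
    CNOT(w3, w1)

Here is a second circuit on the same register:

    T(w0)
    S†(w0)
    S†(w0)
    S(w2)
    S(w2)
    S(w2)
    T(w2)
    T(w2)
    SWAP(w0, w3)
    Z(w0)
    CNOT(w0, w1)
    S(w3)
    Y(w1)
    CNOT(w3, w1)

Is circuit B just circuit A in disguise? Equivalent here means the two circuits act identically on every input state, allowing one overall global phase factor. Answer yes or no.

No: there is an input state on which the two circuits produce genuinely different outputs (not merely differing by a phase).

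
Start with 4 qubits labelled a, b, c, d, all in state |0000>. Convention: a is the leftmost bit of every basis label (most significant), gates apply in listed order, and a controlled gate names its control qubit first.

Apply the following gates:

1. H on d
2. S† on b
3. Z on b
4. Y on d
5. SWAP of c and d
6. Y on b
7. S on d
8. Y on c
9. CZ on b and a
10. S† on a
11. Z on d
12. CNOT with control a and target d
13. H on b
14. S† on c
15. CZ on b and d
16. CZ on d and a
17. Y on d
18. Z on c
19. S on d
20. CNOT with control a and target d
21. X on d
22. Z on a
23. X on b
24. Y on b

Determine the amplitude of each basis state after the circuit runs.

After the circuit, the state carries amplitude -1/2 on |0000>, -I/2 on |0010>, -1/2 on |0100>, -I/2 on |0110>, and 0 on every other basis state.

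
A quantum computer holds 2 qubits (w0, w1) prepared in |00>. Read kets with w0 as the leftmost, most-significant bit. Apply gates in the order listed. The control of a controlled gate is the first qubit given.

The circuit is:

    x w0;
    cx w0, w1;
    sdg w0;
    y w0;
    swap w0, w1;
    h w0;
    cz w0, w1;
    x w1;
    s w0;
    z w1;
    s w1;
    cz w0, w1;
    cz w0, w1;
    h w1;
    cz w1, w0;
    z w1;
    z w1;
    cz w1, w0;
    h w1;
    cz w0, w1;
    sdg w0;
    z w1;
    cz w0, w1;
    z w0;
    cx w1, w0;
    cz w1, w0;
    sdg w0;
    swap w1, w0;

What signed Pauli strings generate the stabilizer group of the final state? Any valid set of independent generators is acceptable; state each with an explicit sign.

The stabilizer group can be generated by +IY, -ZI, among other valid generating sets. Key observation: gates 13-20 undo each other exactly, leaving only the rest of the circuit to track.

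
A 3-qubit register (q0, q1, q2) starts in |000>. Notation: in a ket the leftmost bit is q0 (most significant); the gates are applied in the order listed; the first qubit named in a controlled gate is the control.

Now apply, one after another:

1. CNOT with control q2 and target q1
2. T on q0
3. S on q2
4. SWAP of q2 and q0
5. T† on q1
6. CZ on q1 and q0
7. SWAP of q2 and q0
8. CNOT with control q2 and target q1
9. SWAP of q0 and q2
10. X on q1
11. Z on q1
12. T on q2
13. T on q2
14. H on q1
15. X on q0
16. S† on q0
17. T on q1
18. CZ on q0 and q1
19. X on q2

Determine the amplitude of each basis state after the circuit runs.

After the circuit, the state carries amplitude sqrt(2)*I/2 on |101>, sqrt(2)*exp(3*I*pi/4)/2 on |111>, and 0 on every other basis state.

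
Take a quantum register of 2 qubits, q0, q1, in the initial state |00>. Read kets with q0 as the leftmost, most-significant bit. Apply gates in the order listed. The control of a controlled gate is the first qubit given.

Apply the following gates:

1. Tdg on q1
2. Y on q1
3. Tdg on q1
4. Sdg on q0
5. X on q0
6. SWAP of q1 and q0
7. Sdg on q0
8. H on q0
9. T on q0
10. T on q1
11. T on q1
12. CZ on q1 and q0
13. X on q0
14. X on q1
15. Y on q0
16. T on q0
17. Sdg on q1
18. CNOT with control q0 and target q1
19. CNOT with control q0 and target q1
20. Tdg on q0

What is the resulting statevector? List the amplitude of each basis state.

The resulting statevector has amplitude -sqrt(2)*exp(3*I*pi/4)/2 on |00>, 0 on |01>, -sqrt(2)/2 on |10>, 0 on |11>.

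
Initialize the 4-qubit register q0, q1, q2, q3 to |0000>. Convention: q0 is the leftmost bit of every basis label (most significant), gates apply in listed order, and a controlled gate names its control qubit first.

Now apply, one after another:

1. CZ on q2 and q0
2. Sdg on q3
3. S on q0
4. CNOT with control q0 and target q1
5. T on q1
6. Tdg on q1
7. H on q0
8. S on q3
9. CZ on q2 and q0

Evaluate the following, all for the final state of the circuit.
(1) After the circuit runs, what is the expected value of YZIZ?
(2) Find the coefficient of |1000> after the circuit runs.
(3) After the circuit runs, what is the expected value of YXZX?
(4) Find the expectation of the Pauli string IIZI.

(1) In the final state, YZIZ has expectation 0.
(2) |1000> carries amplitude sqrt(2)/2 in the final state.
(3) The observable YXZX averages to 0.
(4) The observable IIZI averages to 1.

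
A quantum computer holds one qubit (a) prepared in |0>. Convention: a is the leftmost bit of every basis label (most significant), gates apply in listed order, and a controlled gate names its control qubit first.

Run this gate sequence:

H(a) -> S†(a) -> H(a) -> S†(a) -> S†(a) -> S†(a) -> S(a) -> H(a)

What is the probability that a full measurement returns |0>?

The probability of measuring |0> is 1/2.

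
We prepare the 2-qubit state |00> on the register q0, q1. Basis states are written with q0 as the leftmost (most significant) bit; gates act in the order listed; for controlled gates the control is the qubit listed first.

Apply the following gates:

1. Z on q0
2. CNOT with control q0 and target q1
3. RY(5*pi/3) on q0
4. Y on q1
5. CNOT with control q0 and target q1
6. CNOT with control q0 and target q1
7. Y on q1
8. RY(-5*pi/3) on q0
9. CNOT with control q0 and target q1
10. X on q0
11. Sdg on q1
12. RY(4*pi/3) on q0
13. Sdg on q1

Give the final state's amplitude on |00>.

The amplitude on |00> is -sqrt(3)/2. Key observation: steps 2-9 multiply out to the identity, so the circuit reduces to the remaining gates.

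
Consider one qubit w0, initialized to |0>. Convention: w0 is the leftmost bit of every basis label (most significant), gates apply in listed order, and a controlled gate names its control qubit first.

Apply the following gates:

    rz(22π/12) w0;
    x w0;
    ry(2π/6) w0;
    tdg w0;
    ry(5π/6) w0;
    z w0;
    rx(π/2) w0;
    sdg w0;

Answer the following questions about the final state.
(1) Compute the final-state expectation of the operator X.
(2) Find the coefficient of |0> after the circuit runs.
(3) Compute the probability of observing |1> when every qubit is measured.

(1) The expectation value of X is sqrt(3)*(-2 - sqrt(2))/8.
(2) The amplitude on |0> is (-1 + sqrt(3) + (-sqrt(3)*exp(I*pi/3) + sqrt(3)*exp(5*I*pi/6) + 3*exp(5*I*pi/6) + 3*exp(I*pi/3))*exp(11*I*pi/12) + I + sqrt(3)*I)*exp(I*pi/12)/8.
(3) The probability of measuring |1> is sqrt(6)/8 + 1/2.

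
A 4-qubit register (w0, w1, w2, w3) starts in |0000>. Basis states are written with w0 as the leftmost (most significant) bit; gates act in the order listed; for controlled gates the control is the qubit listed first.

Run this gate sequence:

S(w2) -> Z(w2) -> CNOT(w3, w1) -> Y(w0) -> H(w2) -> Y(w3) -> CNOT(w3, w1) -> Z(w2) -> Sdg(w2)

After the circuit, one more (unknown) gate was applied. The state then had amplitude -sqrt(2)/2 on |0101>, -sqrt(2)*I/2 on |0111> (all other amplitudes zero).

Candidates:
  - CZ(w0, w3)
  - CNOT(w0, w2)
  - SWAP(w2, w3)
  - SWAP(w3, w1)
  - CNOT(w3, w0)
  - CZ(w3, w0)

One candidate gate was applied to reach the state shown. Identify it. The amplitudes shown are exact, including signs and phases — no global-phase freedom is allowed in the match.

The applied gate was CNOT(w3, w0).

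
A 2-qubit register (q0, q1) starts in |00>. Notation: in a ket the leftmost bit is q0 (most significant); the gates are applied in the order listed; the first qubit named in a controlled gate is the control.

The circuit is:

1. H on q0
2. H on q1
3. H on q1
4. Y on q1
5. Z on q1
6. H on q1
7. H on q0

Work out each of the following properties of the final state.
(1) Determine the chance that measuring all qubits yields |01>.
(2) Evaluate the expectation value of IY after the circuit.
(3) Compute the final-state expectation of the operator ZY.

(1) Outcome |01> occurs with probability 1/2.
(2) In the final state, IY has expectation 0.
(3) In the final state, ZY has expectation 0.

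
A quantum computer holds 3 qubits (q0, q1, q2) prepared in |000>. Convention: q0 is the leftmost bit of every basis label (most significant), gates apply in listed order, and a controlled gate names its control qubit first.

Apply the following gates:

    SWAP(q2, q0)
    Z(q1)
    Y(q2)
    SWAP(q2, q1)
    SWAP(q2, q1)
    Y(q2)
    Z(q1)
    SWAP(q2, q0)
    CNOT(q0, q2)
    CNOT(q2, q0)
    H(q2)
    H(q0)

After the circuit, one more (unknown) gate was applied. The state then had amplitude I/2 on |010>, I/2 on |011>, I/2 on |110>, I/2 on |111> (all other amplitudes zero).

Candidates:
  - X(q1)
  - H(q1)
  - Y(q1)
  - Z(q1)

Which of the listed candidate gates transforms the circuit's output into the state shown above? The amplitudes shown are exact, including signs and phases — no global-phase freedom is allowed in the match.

The applied gate was Y(q1). Key observation: the block from step 1 through step 8 cancels to the identity and can be dropped.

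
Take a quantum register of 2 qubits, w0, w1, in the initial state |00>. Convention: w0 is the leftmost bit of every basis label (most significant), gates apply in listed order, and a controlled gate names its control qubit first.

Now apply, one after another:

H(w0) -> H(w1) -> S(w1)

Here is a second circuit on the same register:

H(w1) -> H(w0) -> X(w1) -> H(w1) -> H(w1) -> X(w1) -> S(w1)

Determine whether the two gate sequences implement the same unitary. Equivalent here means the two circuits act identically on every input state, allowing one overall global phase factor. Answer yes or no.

Yes, they are equivalent — the unitaries differ by at most a global phase.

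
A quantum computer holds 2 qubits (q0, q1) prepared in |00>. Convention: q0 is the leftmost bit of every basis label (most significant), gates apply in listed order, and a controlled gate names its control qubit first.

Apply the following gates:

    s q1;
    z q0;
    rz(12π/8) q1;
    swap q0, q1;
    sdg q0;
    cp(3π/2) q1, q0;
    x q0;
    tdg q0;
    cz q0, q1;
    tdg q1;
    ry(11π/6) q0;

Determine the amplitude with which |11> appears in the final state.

|11> carries amplitude 0 in the final state.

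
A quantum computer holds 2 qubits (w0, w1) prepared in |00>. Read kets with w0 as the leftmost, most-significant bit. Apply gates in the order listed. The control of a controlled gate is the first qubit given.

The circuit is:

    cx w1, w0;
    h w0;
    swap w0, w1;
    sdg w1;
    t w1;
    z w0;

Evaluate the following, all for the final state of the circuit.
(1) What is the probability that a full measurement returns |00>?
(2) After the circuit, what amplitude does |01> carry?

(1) Outcome |00> occurs with probability 1/2.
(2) The amplitude on |01> is -sqrt(2)*exp(3*I*pi/4)/2.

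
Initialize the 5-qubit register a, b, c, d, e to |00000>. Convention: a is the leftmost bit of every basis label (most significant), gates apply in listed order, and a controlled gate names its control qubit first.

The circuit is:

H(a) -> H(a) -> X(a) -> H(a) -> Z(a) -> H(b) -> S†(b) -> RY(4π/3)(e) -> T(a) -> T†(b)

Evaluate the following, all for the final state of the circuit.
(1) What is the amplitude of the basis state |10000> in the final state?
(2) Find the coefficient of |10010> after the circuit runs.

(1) |10000> carries amplitude -exp(I*pi/4)/4 in the final state.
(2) |10010> carries amplitude 0 in the final state.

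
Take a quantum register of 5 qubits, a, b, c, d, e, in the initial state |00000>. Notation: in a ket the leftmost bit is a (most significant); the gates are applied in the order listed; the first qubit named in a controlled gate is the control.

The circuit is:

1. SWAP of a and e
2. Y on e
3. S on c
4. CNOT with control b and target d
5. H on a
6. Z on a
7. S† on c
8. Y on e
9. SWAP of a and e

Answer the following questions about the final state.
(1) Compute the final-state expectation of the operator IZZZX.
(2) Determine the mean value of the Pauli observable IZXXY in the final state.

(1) In the final state, IZZZX has expectation -1.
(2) The observable IZXXY averages to 0.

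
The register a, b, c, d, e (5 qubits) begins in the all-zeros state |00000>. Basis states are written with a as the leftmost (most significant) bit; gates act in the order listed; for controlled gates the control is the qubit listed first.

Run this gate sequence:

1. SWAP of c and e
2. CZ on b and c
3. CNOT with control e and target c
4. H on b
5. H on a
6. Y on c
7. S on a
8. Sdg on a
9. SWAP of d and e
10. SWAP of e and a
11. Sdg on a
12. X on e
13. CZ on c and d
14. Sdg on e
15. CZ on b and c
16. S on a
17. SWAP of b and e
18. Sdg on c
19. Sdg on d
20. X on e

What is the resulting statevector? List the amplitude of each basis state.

The final amplitudes are -1/2 on |00100>, 1/2 on |00101>, I/2 on |01100>, -I/2 on |01101>, and 0 on every other basis state.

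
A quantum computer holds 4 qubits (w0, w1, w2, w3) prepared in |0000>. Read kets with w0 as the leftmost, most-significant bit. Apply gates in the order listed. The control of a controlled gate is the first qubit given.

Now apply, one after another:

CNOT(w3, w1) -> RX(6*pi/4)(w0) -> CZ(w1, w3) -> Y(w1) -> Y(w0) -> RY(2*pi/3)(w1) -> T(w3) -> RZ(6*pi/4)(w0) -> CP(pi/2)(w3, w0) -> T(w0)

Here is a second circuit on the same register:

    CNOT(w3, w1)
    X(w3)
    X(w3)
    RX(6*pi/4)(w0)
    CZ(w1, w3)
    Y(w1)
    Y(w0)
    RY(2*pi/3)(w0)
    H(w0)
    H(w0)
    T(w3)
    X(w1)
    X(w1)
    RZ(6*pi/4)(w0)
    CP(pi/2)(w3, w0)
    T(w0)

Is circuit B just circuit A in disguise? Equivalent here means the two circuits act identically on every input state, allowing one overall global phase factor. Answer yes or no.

No, they are not equivalent — no single phase factor reconciles the two unitaries.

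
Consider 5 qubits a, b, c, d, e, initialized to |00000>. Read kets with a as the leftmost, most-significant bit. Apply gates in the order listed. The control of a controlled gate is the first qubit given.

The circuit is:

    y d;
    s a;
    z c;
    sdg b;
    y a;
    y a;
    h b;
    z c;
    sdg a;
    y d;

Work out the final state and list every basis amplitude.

The final amplitudes are sqrt(2)/2 on |00000>, sqrt(2)/2 on |01000>, and 0 on every other basis state.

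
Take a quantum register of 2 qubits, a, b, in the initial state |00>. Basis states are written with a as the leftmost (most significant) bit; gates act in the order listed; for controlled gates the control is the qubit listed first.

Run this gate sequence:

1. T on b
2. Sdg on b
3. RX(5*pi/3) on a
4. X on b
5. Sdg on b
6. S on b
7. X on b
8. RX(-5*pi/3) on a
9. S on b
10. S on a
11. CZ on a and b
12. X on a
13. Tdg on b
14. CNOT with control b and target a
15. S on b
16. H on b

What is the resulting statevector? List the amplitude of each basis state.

The final amplitudes are 0 on |00>, 0 on |01>, sqrt(2)/2 on |10>, sqrt(2)/2 on |11>.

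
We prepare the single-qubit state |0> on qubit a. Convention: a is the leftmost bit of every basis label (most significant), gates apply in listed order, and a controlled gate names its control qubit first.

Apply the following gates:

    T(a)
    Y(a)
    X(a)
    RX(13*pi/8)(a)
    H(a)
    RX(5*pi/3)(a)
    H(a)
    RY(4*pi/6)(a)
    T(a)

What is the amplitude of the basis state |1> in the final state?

|1> carries amplitude -sqrt(6)*exp(I*pi/4)*cos(pi/16)/4 + I*exp(I*pi/4)*sin(3*pi/16)/4 + 3*I*exp(I*pi/4)*cos(3*pi/16)/4 in the final state.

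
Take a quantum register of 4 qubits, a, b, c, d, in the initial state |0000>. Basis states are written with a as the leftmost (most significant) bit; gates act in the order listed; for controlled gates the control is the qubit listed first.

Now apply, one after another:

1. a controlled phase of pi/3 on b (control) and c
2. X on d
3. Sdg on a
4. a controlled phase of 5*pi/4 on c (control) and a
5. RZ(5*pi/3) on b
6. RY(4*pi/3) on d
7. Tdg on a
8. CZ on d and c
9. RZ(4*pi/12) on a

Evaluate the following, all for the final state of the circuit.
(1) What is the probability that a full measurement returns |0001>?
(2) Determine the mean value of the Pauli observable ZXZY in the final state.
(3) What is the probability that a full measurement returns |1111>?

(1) The probability of measuring |0001> is 1/4.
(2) The expectation value of ZXZY is 0.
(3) A full measurement returns |1111> with probability 0.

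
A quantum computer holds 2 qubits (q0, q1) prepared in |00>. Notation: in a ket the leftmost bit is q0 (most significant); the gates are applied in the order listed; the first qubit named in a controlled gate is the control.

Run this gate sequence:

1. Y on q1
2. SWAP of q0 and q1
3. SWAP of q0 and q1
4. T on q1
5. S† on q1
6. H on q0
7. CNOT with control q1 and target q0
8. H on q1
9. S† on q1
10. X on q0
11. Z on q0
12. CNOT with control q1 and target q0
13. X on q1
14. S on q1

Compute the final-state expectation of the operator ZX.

In the final state, ZX has expectation 0.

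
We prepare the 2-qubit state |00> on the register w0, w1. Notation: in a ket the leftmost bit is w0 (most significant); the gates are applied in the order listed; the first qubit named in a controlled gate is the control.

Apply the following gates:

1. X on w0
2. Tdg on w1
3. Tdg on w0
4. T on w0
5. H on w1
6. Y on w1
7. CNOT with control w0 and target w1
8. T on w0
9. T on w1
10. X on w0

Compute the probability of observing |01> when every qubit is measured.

The probability of measuring |01> is 1/2.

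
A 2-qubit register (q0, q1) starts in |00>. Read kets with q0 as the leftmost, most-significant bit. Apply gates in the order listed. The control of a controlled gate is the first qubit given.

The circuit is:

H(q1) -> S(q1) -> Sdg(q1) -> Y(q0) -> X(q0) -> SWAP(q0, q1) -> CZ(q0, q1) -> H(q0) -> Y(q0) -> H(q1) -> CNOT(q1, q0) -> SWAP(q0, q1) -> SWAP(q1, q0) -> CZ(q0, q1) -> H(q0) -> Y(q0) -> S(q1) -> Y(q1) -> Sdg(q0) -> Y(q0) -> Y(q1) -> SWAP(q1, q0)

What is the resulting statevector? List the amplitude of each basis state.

After the circuit, the state carries amplitude I/2 on |00>, 1/2 on |01>, -1/2 on |10>, -I/2 on |11>. Key observation: gates 2-3 undo each other exactly, leaving only the rest of the circuit to track.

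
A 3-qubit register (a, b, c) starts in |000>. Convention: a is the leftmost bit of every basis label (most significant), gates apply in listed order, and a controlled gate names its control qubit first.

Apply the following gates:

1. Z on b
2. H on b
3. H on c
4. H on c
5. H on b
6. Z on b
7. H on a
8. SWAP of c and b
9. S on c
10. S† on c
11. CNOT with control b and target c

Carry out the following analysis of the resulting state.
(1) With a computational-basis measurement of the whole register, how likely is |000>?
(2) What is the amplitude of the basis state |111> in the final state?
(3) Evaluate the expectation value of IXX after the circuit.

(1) A full measurement returns |000> with probability 1/2. Key observation: steps 1-6 multiply out to the identity, so the circuit reduces to the remaining gates.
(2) The final state's coefficient on |111> equals 0.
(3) The observable IXX averages to 0.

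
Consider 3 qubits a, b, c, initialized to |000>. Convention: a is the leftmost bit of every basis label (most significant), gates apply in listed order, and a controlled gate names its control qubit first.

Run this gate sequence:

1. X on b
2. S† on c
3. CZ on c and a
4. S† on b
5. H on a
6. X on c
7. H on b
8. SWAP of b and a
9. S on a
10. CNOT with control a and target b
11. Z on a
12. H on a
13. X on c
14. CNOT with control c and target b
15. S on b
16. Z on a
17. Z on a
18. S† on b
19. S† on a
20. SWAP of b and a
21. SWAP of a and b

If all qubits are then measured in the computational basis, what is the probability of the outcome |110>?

The probability of measuring |110> is 1/4. Key observation: the block from step 15 through step 18 cancels to the identity and can be dropped.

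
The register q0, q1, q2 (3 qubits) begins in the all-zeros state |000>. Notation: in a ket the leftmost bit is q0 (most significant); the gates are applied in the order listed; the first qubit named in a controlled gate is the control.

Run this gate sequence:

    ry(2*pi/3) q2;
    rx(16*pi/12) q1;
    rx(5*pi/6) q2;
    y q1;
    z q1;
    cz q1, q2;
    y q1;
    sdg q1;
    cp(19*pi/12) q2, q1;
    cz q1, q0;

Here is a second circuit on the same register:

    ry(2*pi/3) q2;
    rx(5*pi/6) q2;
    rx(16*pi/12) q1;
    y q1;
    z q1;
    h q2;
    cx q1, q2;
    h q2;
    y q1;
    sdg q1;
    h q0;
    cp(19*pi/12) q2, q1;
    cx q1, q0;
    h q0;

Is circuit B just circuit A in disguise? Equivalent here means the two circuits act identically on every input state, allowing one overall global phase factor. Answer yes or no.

Yes — the two circuits implement the same unitary up to a global phase.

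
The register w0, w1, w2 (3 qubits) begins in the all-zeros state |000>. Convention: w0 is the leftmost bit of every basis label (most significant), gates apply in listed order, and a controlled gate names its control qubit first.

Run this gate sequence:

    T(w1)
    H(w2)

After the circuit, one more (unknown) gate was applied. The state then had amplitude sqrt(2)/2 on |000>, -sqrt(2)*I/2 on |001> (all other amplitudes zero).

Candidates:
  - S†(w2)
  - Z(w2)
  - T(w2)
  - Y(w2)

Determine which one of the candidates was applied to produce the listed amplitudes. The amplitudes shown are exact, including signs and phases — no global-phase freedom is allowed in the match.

It was S†(w2) that produced the state shown.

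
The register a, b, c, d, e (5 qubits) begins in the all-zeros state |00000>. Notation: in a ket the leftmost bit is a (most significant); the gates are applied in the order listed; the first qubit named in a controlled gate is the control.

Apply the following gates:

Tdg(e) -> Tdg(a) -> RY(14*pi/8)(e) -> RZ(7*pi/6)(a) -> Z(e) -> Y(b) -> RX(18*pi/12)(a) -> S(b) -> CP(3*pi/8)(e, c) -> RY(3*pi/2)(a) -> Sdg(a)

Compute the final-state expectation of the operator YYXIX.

The observable YYXIX averages to 0.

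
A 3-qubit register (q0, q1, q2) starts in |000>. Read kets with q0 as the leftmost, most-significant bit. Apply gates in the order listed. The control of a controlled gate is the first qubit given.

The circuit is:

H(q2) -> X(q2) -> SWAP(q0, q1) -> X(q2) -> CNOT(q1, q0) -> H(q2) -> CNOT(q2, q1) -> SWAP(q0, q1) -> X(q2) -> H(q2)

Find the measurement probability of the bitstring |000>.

The probability of measuring |000> is 1/2.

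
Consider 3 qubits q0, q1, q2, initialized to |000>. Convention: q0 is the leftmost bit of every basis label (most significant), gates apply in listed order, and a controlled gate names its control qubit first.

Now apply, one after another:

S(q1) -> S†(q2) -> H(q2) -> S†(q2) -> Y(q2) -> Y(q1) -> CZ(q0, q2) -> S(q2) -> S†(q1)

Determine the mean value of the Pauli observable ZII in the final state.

The expectation value of ZII is 1.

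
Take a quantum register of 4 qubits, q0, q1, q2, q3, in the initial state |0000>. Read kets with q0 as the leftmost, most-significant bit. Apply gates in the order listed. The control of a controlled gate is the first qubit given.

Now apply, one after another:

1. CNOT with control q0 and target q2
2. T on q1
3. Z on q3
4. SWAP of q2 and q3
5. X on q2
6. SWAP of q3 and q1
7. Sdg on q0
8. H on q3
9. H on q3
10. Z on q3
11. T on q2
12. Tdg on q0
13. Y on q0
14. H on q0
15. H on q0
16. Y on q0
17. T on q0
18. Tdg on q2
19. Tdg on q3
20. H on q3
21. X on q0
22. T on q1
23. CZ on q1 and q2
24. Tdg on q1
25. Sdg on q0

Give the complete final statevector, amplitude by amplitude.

After the circuit, the state carries amplitude -sqrt(2)*I/2 on |1010>, -sqrt(2)*I/2 on |1011>, and 0 on every other basis state. Key observation: gates 11-18 undo each other exactly, leaving only the rest of the circuit to track.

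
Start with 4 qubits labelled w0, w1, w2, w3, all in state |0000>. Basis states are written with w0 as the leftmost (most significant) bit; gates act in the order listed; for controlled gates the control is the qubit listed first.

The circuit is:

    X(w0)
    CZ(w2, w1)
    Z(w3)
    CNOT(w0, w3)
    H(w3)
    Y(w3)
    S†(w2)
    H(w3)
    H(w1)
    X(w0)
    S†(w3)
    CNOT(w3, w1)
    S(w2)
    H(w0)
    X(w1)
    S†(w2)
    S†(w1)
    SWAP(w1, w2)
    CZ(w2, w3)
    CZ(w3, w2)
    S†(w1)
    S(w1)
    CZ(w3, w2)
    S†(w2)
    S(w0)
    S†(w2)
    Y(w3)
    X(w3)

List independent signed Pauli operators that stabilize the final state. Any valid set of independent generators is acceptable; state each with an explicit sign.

The stabilizer group can be generated by +YIII, +IIYI, +IZII, +IIIZ, among other valid generating sets. Key observation: the block from step 20 through step 23 cancels to the identity and can be dropped.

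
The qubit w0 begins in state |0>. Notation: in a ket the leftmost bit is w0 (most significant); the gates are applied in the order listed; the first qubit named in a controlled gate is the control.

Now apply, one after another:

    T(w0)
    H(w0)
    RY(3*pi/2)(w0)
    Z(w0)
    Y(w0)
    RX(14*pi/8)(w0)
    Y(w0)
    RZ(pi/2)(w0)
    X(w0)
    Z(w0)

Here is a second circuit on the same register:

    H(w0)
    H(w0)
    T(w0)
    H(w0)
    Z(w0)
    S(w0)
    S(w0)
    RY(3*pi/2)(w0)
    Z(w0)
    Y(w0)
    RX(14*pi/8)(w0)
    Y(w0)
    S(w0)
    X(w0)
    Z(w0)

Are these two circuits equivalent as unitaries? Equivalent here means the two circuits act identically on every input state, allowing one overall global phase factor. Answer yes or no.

Yes — the two circuits implement the same unitary up to a global phase.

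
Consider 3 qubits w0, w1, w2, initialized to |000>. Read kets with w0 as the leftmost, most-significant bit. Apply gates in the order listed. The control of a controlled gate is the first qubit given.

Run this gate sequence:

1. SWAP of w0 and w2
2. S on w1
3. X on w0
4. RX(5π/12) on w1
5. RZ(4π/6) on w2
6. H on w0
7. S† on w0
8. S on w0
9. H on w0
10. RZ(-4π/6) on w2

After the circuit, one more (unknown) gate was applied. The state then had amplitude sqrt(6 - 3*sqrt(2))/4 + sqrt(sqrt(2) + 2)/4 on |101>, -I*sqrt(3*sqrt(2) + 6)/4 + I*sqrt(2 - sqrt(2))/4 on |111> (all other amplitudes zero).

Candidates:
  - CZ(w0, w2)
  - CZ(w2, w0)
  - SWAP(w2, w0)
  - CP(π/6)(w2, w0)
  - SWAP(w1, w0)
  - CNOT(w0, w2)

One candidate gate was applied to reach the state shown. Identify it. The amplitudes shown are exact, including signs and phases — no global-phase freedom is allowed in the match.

It was CNOT(w0, w2) that produced the state shown. Key observation: steps 5-10 multiply out to the identity, so the circuit reduces to the remaining gates.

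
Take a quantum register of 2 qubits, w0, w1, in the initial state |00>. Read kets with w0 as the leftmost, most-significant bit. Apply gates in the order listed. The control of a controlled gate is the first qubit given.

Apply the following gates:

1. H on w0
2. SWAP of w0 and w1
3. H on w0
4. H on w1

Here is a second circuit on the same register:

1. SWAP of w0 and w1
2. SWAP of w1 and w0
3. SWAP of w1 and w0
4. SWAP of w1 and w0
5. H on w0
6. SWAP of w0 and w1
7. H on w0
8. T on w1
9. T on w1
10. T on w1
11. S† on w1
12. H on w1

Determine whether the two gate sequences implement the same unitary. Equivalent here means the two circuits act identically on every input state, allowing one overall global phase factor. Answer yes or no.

No — the two circuits implement different unitaries, even allowing a global phase.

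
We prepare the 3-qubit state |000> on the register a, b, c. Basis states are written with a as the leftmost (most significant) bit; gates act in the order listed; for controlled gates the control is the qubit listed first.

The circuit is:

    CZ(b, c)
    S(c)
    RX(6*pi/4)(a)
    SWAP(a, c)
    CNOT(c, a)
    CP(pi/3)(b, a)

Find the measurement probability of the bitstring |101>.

The probability of measuring |101> is 1/2.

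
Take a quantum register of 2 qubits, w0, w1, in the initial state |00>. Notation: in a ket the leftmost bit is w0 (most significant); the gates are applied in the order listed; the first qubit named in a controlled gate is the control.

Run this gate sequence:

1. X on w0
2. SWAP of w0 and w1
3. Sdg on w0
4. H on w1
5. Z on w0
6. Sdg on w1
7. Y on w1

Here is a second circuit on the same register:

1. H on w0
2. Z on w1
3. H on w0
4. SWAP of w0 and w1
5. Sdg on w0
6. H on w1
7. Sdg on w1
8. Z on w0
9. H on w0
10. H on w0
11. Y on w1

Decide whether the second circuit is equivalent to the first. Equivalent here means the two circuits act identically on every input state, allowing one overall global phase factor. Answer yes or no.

No — the two circuits implement different unitaries, even allowing a global phase.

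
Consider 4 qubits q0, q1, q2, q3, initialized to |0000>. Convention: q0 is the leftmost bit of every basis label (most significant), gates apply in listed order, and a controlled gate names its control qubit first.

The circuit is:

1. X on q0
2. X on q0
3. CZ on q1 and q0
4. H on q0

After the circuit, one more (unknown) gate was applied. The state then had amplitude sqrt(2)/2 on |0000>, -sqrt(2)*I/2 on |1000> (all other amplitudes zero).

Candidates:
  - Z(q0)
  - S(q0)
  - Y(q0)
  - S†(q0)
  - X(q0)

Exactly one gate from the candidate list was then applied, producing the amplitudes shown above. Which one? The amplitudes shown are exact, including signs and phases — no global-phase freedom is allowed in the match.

The applied gate was S†(q0).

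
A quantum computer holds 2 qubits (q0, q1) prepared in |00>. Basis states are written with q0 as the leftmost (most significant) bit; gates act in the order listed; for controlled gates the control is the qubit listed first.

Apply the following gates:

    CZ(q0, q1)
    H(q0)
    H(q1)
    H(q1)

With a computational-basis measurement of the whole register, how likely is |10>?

The probability of measuring |10> is 1/2. Key observation: the block from step 3 through step 4 cancels to the identity and can be dropped.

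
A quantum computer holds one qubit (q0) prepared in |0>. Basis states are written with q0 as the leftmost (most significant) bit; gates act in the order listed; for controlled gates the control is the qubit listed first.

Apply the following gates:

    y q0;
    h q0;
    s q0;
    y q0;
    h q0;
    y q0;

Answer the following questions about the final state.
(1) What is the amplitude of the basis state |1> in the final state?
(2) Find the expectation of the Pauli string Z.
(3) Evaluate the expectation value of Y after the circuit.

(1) The amplitude on |1> is 1/2 - I/2.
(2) The observable Z averages to 0.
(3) The observable Y averages to 1.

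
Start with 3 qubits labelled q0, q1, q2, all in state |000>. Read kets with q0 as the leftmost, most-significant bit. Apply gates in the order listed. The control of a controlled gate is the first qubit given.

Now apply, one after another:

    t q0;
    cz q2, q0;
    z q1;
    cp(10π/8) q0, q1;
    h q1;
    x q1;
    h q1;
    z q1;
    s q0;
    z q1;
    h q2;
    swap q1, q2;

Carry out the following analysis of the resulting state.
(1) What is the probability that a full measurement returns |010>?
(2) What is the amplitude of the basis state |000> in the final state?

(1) The probability of measuring |010> is 1/2.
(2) |000> carries amplitude sqrt(2)/2 in the final state.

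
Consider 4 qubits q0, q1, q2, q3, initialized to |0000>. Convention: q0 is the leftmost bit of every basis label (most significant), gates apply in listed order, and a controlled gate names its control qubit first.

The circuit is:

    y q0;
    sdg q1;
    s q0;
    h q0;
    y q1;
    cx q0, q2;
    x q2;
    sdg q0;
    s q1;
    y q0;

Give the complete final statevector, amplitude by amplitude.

After the circuit, the state carries amplitude sqrt(2)/2 on |0100>, sqrt(2)*I/2 on |1110>, and 0 on every other basis state.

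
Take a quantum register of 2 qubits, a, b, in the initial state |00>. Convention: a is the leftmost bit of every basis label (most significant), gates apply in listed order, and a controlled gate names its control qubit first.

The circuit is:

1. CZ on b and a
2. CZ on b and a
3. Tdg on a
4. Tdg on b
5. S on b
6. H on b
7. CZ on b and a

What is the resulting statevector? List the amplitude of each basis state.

After the circuit, the state carries amplitude sqrt(2)/2 on |00>, sqrt(2)/2 on |01>, 0 on |10>, 0 on |11>.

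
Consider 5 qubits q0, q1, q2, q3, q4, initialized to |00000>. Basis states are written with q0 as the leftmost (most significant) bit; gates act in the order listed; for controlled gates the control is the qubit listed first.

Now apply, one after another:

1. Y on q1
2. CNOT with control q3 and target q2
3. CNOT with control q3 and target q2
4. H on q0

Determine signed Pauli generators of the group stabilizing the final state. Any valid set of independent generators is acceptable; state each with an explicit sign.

The stabilizer group can be generated by +XIIII, -IZIII, +IIZII, +IIIZI, +IIIIZ, among other valid generating sets.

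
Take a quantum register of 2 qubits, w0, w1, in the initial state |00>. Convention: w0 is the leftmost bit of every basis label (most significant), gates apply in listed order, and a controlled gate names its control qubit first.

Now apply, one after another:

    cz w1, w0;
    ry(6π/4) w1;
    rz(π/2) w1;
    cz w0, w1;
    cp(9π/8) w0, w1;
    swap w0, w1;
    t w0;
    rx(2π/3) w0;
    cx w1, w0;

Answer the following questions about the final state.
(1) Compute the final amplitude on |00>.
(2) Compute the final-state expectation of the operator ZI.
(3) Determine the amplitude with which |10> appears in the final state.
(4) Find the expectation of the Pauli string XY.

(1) The amplitude on |00> is sqrt(6)/4 + sqrt(2)*exp(3*I*pi/4)/4.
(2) The expectation value of ZI is -sqrt(6)/4.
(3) The final state's coefficient on |10> equals sqrt(2)*I/4 + sqrt(6)*exp(I*pi/4)/4.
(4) In the final state, XY has expectation 0.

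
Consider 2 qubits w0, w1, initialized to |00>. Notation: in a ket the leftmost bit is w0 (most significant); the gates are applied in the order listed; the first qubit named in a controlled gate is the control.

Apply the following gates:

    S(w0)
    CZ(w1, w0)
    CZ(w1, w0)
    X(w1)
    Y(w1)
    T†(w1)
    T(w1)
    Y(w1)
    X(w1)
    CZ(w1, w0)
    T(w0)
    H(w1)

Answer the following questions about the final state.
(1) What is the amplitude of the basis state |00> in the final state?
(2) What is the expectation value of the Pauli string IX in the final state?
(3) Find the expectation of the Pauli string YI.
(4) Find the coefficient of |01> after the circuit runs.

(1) The final state's coefficient on |00> equals sqrt(2)/2. Key observation: the block from step 3 through step 10 cancels to the identity and can be dropped.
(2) The observable IX averages to 1.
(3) The observable YI averages to 0.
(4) The final state's coefficient on |01> equals sqrt(2)/2.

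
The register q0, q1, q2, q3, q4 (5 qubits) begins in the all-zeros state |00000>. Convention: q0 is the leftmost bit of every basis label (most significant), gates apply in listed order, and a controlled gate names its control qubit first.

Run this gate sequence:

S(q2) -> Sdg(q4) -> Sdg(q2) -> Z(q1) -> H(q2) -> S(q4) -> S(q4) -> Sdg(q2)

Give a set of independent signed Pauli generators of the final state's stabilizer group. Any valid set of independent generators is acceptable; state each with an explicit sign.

One valid set of independent stabilizer generators is -IIYII, +ZIIII, +IZIII, +IIIZI, +IIIIZ (any independent generating set of the same group is equally correct).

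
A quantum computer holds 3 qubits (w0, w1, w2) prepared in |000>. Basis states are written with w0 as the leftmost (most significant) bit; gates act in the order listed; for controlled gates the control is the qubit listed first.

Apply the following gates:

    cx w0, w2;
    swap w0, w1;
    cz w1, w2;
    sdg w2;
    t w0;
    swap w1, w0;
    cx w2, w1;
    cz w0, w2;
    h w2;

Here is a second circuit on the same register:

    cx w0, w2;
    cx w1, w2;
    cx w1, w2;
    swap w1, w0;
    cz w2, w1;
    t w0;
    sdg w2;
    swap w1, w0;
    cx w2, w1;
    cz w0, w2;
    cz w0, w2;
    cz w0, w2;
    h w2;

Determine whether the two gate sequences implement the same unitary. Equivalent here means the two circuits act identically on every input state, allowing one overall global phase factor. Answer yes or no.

Yes, they are equivalent — the unitaries differ by at most a global phase.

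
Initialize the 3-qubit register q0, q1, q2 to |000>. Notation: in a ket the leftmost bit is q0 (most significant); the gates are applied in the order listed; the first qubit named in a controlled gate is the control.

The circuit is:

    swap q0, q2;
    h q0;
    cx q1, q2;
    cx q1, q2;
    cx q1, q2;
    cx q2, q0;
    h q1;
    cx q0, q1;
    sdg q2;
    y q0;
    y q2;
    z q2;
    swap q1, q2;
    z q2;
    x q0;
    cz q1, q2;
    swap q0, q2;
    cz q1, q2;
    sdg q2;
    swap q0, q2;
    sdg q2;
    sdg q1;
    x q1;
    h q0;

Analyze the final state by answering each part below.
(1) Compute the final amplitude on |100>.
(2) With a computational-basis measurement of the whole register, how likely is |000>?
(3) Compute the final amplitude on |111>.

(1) The final state's coefficient on |100> equals sqrt(2)*(1 - I)/4. Key observation: the block from step 4 through step 5 cancels to the identity and can be dropped.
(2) The probability of measuring |000> is 1/4.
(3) The amplitude on |111> is 0.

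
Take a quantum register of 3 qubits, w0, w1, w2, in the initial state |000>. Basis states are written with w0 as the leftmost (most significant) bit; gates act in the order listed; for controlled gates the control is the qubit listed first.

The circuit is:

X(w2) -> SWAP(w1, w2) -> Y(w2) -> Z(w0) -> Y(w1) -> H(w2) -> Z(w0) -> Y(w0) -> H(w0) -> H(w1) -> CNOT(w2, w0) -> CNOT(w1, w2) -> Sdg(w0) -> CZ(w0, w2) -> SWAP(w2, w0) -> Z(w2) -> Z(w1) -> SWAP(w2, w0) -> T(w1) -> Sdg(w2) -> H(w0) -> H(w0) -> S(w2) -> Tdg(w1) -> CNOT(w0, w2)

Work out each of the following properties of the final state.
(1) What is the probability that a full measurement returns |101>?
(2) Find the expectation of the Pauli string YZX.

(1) The probability of measuring |101> is 1/8. Key observation: gates 19-24 undo each other exactly, leaving only the rest of the circuit to track.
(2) The expectation value of YZX is 0.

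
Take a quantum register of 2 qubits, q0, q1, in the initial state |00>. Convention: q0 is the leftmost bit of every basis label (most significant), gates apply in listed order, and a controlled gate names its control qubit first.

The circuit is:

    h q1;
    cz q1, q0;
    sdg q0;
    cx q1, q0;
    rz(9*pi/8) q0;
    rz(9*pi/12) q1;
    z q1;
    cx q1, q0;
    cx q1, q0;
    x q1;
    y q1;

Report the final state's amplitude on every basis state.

The final amplitudes are sqrt(2)*exp(9*I*pi/16)/2 on |00>, 0 on |01>, 0 on |10>, sqrt(2)*exp(7*I*pi/16)/2 on |11>. Key observation: gates 8-9 undo each other exactly, leaving only the rest of the circuit to track.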